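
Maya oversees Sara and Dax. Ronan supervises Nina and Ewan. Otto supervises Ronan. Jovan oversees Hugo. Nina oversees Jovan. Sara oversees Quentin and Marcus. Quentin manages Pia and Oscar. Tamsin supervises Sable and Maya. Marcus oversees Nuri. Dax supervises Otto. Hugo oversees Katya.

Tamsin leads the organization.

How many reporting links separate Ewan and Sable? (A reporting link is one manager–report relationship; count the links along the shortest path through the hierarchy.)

6

Ewan is 5 levels below Tamsin, and Sable is 1 level below Tamsin (their lowest common manager). The shortest path runs up from Ewan to Tamsin and back down to Sable: 5 + 1 = 6 links.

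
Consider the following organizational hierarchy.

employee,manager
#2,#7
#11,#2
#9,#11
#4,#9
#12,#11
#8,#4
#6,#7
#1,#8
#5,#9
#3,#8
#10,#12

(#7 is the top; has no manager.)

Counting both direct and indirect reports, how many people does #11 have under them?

8

#11 directly manages #9, #12. Under #9: #5, #4, #8, #3, #1 (5). Under #12: #10 (1). So #11's organization is 2 direct reports plus everyone under them: 6 + 2 = 8.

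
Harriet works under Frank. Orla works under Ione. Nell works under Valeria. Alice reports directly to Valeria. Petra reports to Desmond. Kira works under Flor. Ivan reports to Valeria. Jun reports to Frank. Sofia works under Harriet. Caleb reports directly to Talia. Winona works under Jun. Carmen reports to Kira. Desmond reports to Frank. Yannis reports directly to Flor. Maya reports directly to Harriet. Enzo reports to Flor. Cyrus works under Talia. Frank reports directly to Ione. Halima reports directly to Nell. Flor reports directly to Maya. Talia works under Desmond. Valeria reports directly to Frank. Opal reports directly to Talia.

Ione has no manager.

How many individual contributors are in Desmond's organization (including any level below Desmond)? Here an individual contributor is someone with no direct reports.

The people in Desmond's organization with no one reporting to them are Petra, Opal, Cyrus, Caleb. That is 4.

4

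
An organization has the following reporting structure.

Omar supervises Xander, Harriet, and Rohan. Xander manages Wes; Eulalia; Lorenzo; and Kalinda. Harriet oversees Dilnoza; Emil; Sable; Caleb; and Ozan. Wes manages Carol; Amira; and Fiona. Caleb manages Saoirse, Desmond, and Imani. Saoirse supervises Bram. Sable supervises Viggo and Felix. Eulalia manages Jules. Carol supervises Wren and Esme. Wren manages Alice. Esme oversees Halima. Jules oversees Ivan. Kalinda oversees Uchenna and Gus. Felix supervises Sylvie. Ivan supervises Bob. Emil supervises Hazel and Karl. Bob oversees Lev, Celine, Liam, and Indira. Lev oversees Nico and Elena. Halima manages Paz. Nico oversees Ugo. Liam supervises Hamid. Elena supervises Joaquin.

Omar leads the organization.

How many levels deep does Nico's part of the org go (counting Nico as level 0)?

The longest chain under Nico runs Nico → Ugo, which is 1 level below Nico.

1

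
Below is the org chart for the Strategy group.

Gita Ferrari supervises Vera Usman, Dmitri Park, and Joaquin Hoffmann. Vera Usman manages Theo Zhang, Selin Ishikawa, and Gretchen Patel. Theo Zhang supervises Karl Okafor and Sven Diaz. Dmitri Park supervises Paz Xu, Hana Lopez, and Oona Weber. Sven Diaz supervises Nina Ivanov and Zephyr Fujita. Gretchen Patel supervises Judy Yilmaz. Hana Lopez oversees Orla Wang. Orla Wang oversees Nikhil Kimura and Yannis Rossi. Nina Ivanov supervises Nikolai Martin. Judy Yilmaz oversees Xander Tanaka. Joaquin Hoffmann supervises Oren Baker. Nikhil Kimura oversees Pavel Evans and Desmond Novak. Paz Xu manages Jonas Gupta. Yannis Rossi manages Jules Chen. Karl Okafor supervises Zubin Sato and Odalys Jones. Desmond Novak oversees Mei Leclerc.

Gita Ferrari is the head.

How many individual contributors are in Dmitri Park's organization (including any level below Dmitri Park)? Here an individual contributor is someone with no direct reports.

5

The people in Dmitri Park's organization with no one reporting to them are Jonas Gupta, Oona Weber, Jules Chen, Mei Leclerc, Pavel Evans. That is 5.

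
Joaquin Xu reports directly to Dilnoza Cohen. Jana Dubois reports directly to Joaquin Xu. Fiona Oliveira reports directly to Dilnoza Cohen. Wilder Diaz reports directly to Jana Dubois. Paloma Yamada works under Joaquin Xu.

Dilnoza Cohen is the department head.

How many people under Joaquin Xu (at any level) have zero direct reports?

The people in Joaquin Xu's organization with no one reporting to them are Paloma Yamada, Wilder Diaz. That is 2.

2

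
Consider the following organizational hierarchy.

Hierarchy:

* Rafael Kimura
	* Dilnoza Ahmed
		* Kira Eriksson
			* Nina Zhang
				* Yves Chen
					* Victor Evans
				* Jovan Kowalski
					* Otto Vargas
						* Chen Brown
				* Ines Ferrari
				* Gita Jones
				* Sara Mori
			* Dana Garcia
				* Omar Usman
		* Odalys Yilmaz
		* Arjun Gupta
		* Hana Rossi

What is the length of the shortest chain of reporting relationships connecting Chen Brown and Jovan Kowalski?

Chen Brown is in Jovan Kowalski's organization: the chain from Chen Brown up to Jovan Kowalski is Chen Brown → Otto Vargas → Jovan Kowalski, which is 2 links.

2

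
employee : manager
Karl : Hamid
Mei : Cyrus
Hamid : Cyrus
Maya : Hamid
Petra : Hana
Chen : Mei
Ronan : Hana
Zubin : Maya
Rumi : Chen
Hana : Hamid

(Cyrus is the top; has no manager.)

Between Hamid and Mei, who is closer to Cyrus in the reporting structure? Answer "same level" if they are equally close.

Both Hamid and Mei are 1 level below Cyrus.

same level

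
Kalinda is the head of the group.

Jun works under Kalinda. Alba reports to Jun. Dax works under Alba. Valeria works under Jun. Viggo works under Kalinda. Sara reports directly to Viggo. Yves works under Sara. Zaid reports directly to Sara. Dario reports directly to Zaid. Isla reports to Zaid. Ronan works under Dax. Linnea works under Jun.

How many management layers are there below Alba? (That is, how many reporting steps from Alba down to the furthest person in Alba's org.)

The longest chain under Alba runs Alba → Dax → Ronan, which is 2 levels below Alba.

2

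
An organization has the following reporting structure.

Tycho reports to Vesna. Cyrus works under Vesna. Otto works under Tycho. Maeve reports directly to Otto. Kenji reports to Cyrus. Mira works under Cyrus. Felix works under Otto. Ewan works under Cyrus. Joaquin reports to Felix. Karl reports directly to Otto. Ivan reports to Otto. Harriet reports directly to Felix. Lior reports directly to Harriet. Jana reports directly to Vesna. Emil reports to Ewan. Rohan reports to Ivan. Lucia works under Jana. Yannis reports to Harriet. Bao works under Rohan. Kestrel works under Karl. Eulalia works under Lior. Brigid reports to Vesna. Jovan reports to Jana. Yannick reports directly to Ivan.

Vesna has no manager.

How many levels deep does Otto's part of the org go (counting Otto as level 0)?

The longest chain under Otto runs Otto → Felix → Harriet → Lior → Eulalia, which is 4 levels below Otto.

4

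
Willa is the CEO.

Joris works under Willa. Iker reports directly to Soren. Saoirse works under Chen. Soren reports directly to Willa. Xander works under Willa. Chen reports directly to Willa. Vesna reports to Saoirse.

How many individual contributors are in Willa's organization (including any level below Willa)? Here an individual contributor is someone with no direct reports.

4

The people in Willa's organization with no one reporting to them are Xander, Joris, Vesna, Iker. That is 4.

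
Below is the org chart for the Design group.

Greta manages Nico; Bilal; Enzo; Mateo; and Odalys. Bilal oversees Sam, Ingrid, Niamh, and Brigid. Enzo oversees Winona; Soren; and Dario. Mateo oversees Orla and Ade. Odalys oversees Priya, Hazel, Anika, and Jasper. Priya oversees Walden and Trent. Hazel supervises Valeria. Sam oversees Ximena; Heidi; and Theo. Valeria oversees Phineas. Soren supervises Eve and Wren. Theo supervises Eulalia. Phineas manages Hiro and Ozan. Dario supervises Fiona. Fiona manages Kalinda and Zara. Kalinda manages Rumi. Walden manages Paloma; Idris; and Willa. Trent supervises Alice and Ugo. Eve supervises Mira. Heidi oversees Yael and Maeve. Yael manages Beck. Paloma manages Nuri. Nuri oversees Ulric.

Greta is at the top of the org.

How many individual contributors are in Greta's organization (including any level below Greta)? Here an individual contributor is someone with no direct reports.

24

The people in Greta's organization with no one reporting to them are Jasper, Anika, Hiro, Ozan, Alice, Ugo, Willa, Idris, Ulric, Ade, Orla, Zara, Rumi, Wren, Mira, Winona, Brigid, Niamh, Ingrid, Maeve, Beck, Ximena, Eulalia, Nico. That is 24.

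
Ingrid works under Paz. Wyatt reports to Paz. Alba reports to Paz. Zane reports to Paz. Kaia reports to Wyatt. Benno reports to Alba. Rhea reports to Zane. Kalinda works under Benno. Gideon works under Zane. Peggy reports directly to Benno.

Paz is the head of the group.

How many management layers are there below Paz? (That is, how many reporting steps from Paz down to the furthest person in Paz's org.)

The longest chain under Paz runs Paz → Alba → Benno → Peggy, which is 3 levels below Paz.

3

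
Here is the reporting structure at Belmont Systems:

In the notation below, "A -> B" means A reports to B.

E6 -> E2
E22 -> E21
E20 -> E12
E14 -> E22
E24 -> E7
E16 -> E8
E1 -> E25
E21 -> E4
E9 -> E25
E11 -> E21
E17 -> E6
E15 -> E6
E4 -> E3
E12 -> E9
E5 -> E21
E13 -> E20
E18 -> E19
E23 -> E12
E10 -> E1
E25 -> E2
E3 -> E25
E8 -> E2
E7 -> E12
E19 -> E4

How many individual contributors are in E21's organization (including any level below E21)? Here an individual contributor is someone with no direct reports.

The people in E21's organization with no one reporting to them are E11, E5, E14. That is 3.

3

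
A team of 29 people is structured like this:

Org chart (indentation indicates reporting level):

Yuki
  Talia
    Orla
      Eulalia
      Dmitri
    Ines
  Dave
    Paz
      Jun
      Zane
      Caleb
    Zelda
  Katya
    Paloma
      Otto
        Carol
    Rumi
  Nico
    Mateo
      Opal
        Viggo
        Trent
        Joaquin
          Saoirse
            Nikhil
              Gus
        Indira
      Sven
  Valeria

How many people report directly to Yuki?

Yuki directly manages Talia, Dave, Katya, Nico, Valeria. That is 5 direct reports.

5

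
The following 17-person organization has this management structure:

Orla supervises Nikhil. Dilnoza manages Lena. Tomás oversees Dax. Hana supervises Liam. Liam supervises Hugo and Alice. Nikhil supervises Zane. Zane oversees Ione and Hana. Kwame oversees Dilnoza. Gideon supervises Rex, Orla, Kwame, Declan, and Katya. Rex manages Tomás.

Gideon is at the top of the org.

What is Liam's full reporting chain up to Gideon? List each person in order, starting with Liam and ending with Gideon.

Liam -> Hana -> Zane -> Nikhil -> Orla -> Gideon

Liam reports to Hana. Hana reports to Zane. Zane reports to Nikhil. Nikhil reports to Orla. Orla reports to Gideon. Gideon is at the top.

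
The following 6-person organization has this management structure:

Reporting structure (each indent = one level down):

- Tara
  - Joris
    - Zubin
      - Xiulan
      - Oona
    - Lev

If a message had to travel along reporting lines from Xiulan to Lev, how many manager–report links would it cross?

3

Xiulan is 2 levels below Joris, and Lev is 1 level below Joris (their lowest common manager). The shortest path runs up from Xiulan to Joris and back down to Lev: 2 + 1 = 3 links.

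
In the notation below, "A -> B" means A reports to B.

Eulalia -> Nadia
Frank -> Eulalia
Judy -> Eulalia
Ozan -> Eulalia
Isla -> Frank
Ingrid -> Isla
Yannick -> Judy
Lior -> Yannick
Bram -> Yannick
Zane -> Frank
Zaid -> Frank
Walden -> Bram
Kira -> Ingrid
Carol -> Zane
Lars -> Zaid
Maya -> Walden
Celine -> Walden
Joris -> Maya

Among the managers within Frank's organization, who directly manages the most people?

Direct-report counts within Frank's organization: Frank has 3; Zaid has 1; Zane has 1; Isla has 1; Ingrid has 1. The largest is 3, held by Frank.

Frank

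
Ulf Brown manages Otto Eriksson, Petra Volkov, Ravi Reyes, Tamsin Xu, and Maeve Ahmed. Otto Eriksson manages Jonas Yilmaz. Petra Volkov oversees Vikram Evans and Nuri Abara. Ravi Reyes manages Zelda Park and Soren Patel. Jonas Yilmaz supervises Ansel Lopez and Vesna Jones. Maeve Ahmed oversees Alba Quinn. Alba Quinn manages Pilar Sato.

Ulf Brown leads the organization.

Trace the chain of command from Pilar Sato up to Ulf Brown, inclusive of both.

Pilar Sato reports to Alba Quinn. Alba Quinn reports to Maeve Ahmed. Maeve Ahmed reports to Ulf Brown. Ulf Brown is at the top.

Pilar Sato -> Alba Quinn -> Maeve Ahmed -> Ulf Brown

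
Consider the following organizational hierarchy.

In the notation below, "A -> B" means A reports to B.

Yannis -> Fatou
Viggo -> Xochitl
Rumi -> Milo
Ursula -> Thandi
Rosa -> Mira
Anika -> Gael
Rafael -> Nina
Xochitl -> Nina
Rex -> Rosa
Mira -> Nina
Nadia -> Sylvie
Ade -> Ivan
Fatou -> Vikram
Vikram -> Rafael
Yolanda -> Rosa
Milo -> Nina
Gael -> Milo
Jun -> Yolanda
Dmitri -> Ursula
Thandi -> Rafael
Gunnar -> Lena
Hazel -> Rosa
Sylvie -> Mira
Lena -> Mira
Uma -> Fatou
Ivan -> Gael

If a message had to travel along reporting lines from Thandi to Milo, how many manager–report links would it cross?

3

Thandi is 2 levels below Nina, and Milo is 1 level below Nina (their lowest common manager). The shortest path runs up from Thandi to Nina and back down to Milo: 2 + 1 = 3 links.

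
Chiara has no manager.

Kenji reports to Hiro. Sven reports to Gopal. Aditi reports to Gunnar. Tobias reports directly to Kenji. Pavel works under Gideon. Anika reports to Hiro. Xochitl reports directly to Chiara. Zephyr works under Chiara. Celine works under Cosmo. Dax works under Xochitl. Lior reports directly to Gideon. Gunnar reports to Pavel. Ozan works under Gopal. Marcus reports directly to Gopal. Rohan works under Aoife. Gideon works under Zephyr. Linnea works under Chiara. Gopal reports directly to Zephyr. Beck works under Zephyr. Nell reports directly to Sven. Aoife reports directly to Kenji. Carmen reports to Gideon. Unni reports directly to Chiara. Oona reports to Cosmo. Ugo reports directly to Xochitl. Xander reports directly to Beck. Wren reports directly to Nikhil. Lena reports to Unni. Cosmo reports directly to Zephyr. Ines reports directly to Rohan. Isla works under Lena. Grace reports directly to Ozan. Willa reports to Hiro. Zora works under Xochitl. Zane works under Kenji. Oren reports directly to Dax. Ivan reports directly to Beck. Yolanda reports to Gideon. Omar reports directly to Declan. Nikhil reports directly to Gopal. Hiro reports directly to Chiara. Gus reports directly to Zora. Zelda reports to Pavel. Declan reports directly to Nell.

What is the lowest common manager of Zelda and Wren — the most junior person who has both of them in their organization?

Zelda's chain of managers is Pavel, Gideon, Zephyr, Chiara. Wren's chain of managers is Nikhil, Gopal, Zephyr, Chiara. The first manager that appears in both chains is Zephyr.

Zephyr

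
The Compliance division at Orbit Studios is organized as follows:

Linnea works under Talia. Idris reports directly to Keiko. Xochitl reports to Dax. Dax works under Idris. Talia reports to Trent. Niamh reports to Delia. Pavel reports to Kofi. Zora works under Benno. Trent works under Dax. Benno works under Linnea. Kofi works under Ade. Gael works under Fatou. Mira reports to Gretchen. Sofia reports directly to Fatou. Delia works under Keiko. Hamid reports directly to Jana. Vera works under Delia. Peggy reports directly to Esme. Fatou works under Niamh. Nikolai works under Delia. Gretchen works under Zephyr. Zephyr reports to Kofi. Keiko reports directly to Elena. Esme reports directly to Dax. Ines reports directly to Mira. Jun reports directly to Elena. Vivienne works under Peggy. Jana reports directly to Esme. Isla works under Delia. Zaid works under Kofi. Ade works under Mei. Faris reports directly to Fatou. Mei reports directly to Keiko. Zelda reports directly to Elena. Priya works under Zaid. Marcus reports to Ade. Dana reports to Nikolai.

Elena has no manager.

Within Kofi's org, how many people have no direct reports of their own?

The people in Kofi's organization with no one reporting to them are Pavel, Ines, Priya. That is 3.

3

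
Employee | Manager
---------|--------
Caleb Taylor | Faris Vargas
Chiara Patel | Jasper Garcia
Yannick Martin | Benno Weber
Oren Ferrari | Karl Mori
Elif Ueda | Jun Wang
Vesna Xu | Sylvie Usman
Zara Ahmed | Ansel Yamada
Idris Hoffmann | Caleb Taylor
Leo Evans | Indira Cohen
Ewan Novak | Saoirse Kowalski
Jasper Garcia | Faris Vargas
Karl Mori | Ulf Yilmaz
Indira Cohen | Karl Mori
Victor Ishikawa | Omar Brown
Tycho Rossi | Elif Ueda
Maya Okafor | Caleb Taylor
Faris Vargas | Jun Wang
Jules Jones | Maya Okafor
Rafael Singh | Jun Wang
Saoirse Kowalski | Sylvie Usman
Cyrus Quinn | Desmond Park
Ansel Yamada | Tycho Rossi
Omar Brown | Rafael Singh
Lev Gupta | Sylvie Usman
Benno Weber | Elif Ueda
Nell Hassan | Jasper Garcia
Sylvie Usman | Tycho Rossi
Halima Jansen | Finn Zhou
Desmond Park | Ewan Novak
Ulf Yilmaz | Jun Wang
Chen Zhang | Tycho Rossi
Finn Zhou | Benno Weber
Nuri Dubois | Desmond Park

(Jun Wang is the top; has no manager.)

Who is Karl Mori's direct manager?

Karl Mori reports directly to Ulf Yilmaz.

Ulf Yilmaz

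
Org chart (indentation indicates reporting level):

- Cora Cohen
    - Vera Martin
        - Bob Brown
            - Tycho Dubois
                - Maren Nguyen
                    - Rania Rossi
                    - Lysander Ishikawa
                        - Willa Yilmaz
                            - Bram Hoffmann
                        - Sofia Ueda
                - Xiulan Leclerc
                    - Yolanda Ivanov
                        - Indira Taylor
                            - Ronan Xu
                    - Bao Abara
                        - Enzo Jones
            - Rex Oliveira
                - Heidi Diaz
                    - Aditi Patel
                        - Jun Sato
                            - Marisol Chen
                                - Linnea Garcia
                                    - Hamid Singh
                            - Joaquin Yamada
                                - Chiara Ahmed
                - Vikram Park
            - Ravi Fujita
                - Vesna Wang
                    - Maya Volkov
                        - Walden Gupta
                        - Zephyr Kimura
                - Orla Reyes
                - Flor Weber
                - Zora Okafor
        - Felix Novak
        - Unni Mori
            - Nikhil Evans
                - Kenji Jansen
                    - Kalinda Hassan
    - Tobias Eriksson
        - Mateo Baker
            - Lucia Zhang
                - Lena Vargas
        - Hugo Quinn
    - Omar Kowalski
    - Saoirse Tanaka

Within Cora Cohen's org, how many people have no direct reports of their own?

19

The people in Cora Cohen's organization with no one reporting to them are Saoirse Tanaka, Omar Kowalski, Hugo Quinn, Lena Vargas, Kalinda Hassan, Felix Novak, Zora Okafor, Flor Weber, Orla Reyes, Zephyr Kimura, Walden Gupta, Vikram Park, Chiara Ahmed, Hamid Singh, Enzo Jones, Ronan Xu, Sofia Ueda, Bram Hoffmann, Rania Rossi. That is 19.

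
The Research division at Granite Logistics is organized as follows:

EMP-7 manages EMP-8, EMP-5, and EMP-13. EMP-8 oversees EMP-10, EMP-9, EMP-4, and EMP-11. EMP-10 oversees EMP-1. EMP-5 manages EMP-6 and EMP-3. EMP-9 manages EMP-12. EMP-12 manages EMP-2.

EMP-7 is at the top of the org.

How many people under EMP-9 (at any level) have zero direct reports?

The only person in EMP-9's organization with no one reporting to them is EMP-2. That is 1.

1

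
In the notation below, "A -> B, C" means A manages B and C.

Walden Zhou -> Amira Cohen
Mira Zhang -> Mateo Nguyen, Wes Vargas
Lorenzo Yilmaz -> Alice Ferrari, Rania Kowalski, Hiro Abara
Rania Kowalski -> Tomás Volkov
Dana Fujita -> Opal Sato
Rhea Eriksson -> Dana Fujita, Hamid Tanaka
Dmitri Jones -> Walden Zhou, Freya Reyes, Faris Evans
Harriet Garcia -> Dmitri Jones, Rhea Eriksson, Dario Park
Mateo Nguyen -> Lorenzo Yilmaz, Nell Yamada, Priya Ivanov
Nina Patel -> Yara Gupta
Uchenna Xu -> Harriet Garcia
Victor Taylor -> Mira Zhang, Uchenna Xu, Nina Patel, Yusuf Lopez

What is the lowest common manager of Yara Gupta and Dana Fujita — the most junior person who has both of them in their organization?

Yara Gupta's chain of managers is Nina Patel, Victor Taylor. Dana Fujita's chain of managers is Rhea Eriksson, Harriet Garcia, Uchenna Xu, Victor Taylor. The first manager that appears in both chains is Victor Taylor.

Victor Taylor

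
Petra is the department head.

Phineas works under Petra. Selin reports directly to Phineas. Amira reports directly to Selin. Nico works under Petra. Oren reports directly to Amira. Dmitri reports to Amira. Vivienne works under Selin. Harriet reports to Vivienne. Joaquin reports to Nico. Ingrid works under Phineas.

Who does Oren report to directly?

Amira

Oren reports directly to Amira.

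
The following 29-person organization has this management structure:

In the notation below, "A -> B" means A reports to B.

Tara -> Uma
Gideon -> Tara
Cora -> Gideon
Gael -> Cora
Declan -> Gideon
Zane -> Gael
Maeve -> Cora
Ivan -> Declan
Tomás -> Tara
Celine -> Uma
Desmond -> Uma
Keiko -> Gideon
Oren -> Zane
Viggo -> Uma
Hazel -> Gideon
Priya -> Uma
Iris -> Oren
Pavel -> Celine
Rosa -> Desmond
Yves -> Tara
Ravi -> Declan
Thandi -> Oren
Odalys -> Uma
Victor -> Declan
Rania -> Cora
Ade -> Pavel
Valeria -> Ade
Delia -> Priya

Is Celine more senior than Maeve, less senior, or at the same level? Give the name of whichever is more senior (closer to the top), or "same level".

Celine

Celine is 1 level below Uma; Maeve is 4. Celine is higher.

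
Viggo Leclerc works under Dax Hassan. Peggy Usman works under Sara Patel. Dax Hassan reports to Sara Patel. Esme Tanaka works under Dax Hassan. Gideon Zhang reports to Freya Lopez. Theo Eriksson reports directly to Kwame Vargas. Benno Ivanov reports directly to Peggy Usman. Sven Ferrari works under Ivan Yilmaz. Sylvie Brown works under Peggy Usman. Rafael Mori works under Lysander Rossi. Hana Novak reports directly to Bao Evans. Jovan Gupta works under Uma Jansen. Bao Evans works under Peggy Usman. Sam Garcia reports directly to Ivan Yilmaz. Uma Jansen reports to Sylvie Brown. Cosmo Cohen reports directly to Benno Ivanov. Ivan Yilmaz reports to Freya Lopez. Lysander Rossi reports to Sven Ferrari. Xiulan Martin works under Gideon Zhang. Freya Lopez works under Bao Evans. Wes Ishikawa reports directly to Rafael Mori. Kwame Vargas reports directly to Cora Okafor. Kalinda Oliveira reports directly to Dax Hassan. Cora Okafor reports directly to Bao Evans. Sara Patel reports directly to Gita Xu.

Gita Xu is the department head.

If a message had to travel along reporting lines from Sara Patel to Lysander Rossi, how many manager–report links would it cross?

6

Lysander Rossi is in Sara Patel's organization: the chain from Lysander Rossi up to Sara Patel is Lysander Rossi → Sven Ferrari → Ivan Yilmaz → Freya Lopez → Bao Evans → Peggy Usman → Sara Patel, which is 6 links.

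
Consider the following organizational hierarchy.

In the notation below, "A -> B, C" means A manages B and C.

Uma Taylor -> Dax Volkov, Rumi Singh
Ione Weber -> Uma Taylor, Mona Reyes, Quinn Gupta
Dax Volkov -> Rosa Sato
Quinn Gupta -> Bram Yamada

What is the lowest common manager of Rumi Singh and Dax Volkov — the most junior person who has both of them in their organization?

Uma Taylor

Rumi Singh's chain of managers is Uma Taylor, Ione Weber. Dax Volkov's chain of managers is Uma Taylor, Ione Weber. The first manager that appears in both chains is Uma Taylor.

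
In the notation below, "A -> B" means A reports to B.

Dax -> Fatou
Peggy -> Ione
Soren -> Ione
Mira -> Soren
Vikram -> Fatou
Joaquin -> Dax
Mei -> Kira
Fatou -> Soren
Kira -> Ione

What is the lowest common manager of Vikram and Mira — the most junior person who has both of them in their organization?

Soren

Vikram's chain of managers is Fatou, Soren, Ione. Mira's chain of managers is Soren, Ione. The first manager that appears in both chains is Soren.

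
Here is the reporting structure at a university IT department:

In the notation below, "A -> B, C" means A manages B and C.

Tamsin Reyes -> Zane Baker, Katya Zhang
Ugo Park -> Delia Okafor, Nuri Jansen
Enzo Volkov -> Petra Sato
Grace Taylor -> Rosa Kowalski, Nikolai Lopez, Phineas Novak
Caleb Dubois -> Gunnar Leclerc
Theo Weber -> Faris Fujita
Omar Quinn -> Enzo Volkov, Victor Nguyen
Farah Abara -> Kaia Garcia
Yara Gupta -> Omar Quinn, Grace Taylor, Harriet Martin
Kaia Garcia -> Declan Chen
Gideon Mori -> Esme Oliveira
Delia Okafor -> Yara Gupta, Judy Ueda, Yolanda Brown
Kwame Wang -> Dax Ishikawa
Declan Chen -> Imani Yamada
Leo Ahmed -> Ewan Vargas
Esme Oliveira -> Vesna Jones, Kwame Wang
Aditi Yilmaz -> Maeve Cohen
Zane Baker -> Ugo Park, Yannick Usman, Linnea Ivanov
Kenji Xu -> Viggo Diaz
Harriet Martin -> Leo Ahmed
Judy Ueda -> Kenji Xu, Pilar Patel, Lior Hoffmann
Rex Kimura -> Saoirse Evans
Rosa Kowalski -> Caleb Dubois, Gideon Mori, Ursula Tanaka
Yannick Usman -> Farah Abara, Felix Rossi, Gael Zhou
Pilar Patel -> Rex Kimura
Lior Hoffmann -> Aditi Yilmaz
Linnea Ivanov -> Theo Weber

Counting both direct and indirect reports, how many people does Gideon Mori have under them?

4

Gideon Mori directly manages Esme Oliveira. Under Esme Oliveira: Kwame Wang, Dax Ishikawa, Vesna Jones (3). That's 4 in total.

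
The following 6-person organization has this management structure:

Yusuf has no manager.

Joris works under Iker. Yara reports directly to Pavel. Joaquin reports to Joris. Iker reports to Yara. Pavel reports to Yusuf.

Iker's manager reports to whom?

Iker reports to Yara, and Yara reports to Pavel. So Iker's skip-level manager is Pavel.

Pavel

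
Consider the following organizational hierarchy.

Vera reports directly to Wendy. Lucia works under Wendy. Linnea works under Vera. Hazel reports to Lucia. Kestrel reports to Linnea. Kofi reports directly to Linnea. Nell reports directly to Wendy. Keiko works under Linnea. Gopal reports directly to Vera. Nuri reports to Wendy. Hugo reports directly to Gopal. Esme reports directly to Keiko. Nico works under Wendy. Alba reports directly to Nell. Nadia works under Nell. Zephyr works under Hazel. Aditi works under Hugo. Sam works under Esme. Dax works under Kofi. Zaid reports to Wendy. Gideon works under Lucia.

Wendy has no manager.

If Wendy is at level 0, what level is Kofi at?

Chain from Kofi up to Wendy: Kofi → Linnea → Vera → Wendy. That is 3 steps up, so Kofi is 3 levels below Wendy.

3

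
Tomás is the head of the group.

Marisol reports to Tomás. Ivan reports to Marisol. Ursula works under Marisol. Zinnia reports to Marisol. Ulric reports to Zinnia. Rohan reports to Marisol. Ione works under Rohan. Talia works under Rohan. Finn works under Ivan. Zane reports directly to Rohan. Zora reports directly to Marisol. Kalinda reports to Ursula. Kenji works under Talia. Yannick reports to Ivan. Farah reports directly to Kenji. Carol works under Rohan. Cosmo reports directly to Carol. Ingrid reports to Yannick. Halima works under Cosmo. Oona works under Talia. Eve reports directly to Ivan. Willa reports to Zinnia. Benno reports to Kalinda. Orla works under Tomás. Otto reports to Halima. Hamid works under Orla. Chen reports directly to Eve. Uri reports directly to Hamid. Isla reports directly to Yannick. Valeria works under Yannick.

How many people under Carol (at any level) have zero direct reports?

1

The only person in Carol's organization with no one reporting to them is Otto. That is 1.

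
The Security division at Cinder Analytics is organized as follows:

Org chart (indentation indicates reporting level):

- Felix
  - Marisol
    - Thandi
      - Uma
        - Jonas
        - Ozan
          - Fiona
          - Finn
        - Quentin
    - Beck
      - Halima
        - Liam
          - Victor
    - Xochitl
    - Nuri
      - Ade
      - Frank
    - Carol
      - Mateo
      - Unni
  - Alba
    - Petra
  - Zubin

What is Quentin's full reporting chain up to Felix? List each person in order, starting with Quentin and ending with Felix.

Quentin reports to Uma. Uma reports to Thandi. Thandi reports to Marisol. Marisol reports to Felix. Felix is at the top.

Quentin -> Uma -> Thandi -> Marisol -> Felix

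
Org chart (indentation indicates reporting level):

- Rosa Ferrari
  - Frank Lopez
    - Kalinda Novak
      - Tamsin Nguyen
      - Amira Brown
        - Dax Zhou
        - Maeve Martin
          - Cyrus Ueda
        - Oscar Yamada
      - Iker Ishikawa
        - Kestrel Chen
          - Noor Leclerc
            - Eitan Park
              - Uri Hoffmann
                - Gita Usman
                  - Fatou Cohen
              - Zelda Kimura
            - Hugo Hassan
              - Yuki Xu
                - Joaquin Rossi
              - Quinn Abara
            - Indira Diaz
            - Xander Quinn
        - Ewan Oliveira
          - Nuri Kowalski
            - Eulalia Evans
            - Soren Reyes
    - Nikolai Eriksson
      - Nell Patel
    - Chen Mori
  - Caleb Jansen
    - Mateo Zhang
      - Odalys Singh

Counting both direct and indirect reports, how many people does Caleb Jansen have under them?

2

Caleb Jansen directly manages Mateo Zhang. Under Mateo Zhang: Odalys Singh (1). That's 2 in total.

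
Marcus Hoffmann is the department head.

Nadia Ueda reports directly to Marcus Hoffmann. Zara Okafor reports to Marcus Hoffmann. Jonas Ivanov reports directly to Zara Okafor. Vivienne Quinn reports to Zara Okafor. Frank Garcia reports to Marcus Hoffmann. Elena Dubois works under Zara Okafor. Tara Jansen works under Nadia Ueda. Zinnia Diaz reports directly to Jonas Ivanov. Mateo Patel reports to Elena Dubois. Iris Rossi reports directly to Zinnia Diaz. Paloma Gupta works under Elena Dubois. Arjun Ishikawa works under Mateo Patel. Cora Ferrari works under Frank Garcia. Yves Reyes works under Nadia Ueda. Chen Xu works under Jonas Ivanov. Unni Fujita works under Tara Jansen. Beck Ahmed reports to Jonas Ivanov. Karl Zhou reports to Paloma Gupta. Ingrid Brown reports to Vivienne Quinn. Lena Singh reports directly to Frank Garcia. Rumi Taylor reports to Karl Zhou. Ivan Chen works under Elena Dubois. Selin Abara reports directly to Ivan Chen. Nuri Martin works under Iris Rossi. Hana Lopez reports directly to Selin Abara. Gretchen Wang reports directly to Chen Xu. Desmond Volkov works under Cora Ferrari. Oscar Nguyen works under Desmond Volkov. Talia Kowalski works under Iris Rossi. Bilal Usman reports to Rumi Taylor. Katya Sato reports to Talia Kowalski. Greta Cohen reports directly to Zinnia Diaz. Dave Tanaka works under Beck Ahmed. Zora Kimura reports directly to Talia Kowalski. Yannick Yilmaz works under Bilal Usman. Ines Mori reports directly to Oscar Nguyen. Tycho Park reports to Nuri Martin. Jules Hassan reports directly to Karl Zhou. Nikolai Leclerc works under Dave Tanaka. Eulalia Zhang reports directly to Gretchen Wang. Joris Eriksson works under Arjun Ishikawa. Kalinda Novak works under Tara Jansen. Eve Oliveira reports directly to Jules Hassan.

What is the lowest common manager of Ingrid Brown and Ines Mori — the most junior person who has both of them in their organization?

Ingrid Brown's chain of managers is Vivienne Quinn, Zara Okafor, Marcus Hoffmann. Ines Mori's chain of managers is Oscar Nguyen, Desmond Volkov, Cora Ferrari, Frank Garcia, Marcus Hoffmann. The first manager that appears in both chains is Marcus Hoffmann.

Marcus Hoffmann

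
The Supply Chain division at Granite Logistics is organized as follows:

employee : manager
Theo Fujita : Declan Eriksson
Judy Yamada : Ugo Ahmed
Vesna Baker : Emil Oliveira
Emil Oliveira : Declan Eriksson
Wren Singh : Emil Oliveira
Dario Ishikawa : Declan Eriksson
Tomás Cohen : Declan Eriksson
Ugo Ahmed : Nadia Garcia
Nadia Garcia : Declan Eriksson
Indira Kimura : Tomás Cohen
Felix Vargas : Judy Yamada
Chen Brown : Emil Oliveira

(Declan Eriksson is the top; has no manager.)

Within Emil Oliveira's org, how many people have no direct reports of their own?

The people in Emil Oliveira's organization with no one reporting to them are Chen Brown, Wren Singh, Vesna Baker. That is 3.

3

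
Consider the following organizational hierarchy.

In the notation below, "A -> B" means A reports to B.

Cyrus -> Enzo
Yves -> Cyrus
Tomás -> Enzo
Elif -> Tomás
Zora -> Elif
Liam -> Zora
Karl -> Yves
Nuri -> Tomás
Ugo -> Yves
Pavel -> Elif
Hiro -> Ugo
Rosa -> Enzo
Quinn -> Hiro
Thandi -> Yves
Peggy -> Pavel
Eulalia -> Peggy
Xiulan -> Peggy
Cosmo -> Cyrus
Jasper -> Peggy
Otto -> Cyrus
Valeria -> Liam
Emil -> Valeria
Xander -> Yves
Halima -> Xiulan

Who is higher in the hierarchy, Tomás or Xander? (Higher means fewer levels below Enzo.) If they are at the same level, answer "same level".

Tomás

Tomás is 1 level below Enzo; Xander is 3. Tomás is higher.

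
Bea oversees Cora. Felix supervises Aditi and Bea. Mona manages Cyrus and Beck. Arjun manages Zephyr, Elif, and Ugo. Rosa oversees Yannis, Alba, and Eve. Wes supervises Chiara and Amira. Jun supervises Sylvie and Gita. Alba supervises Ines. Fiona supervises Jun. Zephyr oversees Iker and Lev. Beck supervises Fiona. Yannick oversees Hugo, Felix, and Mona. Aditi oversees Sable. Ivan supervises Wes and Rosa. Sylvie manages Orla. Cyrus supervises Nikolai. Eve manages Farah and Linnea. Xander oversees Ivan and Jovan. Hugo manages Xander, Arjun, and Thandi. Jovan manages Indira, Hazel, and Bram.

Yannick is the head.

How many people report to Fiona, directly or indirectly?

Fiona directly manages Jun. Under Jun: Sylvie, Orla, Gita (3). That's 4 in total.

4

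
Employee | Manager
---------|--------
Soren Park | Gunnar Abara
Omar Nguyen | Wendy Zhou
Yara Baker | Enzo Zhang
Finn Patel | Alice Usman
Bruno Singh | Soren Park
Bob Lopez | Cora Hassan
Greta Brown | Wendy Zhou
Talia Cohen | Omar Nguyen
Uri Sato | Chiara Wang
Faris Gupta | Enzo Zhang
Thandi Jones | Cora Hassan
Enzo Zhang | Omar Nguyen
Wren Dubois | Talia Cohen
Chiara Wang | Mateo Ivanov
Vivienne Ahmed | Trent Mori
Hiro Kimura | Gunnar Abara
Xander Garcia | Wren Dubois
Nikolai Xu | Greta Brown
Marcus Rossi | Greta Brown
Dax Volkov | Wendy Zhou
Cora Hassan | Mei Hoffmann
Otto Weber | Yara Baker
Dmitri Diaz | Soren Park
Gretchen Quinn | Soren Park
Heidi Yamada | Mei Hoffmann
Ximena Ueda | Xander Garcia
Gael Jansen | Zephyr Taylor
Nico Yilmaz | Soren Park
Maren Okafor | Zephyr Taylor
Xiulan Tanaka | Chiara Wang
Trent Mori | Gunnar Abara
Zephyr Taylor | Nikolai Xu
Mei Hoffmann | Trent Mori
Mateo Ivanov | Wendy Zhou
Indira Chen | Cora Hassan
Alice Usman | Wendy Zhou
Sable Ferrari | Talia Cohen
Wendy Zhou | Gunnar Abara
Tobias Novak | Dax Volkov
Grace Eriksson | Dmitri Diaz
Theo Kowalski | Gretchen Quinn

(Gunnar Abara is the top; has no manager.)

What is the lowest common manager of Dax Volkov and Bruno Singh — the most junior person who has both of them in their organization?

Dax Volkov's chain of managers is Wendy Zhou, Gunnar Abara. Bruno Singh's chain of managers is Soren Park, Gunnar Abara. The first manager that appears in both chains is Gunnar Abara.

Gunnar Abara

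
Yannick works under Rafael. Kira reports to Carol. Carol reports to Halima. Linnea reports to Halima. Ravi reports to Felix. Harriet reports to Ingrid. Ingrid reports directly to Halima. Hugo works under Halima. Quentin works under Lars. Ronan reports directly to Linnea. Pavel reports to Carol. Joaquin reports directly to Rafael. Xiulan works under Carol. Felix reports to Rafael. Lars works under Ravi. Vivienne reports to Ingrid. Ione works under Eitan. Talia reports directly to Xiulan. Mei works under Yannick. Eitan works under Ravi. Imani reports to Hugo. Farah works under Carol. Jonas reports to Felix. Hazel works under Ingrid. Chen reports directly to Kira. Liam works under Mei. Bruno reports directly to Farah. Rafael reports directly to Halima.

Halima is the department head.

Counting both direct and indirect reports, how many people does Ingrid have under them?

3

Ingrid directly manages Hazel, Harriet, Vivienne. Hazel has no reports. Harriet has no reports. Vivienne has no reports. So Ingrid's organization is 3 direct reports plus everyone under them: 1 + 1 + 1 = 3.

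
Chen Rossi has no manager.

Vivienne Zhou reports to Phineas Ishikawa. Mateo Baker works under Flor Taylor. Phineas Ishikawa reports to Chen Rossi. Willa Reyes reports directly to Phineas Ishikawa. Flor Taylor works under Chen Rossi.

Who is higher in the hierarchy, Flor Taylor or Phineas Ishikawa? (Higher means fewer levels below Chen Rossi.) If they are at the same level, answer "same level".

Both Flor Taylor and Phineas Ishikawa are 1 level below Chen Rossi.

same level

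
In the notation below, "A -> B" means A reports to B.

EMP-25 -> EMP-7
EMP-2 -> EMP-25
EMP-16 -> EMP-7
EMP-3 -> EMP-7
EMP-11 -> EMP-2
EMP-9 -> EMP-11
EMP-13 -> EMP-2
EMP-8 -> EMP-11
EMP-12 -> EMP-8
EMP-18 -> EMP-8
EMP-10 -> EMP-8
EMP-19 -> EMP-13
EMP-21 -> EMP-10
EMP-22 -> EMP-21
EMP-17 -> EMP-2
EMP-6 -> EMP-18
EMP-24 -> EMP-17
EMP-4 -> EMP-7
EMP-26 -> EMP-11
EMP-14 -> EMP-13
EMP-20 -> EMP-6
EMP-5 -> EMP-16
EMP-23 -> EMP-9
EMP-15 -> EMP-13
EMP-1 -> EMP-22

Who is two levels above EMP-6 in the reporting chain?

EMP-8

EMP-6 reports to EMP-18, and EMP-18 reports to EMP-8. So EMP-6's skip-level manager is EMP-8.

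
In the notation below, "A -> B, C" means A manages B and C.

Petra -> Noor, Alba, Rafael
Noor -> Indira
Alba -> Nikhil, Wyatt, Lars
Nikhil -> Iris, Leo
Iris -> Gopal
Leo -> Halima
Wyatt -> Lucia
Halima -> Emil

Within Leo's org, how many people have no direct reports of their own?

1

The only person in Leo's organization with no one reporting to them is Emil. That is 1.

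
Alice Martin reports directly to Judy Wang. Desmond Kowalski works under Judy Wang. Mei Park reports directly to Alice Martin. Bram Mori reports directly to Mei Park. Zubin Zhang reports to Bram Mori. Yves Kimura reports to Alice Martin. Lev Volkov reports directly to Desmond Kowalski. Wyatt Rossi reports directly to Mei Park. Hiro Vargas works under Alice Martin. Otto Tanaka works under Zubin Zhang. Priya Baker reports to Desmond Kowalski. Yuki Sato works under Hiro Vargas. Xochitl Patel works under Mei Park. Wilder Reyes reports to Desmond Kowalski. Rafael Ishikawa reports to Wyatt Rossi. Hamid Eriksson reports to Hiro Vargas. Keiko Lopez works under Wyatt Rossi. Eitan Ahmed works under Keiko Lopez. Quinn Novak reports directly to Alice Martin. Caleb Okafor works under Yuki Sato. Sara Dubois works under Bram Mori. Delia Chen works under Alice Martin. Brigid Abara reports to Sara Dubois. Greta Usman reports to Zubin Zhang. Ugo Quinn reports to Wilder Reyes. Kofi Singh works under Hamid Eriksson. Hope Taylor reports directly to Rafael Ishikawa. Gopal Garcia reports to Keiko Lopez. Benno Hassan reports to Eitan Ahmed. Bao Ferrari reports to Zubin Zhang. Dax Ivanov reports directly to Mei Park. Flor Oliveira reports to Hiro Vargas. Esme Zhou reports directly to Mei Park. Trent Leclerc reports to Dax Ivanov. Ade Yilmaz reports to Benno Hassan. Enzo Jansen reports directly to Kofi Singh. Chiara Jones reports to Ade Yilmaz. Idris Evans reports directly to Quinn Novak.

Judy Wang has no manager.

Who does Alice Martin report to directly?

Alice Martin reports directly to Judy Wang.

Judy Wang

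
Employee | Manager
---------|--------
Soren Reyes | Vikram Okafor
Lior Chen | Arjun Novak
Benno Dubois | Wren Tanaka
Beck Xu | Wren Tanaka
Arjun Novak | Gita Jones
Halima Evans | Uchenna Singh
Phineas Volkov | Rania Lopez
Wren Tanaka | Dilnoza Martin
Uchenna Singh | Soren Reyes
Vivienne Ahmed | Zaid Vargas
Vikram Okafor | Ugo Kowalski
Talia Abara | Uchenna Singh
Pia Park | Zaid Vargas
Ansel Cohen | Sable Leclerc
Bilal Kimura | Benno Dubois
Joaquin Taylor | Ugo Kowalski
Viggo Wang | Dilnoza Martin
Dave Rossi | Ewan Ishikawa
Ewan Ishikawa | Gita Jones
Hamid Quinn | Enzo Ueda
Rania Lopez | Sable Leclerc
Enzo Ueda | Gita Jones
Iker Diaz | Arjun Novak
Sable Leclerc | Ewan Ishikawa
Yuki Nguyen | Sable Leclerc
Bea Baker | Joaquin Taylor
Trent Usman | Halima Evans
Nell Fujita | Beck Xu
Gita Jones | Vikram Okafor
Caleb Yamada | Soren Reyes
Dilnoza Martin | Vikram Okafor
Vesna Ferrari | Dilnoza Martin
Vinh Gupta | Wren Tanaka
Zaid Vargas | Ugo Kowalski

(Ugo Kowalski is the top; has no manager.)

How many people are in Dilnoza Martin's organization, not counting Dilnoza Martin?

Dilnoza Martin directly manages Viggo Wang, Wren Tanaka, Vesna Ferrari. Viggo Wang has no reports. Under Wren Tanaka: Vinh Gupta, Beck Xu, Nell Fujita, Benno Dubois, Bilal Kimura (5). Vesna Ferrari has no reports. So Dilnoza Martin's organization is 3 direct reports plus everyone under them: 1 + 6 + 1 = 8.

8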